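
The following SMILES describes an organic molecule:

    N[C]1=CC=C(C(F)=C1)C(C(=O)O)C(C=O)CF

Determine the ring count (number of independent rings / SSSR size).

In SMILES, each pair of matching ring-closure digits denotes one ring-closing bond; the number of such bonds equals the number of independent rings.
Ring-closure bonds here: 1.

1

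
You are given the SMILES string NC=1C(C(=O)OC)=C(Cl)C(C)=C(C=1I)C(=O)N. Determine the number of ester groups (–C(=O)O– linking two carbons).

1

The ester motif appears at heavy-atom position 4 in the SMILES.
Other groups present: 1 amide, 1 primary amine.
Ester count: 1.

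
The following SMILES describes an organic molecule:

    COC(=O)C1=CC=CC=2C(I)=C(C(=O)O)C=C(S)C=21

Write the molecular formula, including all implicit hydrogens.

C13H9IO4S

Walk through each heavy atom and fill implicit hydrogens from standard valence (C 4, N 3, O 2, S 2, halogen 1):
  atom 1: C, bond orders sum to 1 (valence 4) → 3 H
  atom 2: O, bond orders sum to 2 (valence 2) → 0 H
  atom 3: C, bond orders sum to 4 (valence 4) → 0 H
  atom 4: O, bond orders sum to 2 (valence 2) → 0 H
  atom 5: C, bond orders sum to 4 (valence 4) → 0 H
  atom 6: C, bond orders sum to 3 (valence 4) → 1 H
  atom 7: C, bond orders sum to 3 (valence 4) → 1 H
  atom 8: C, bond orders sum to 3 (valence 4) → 1 H
  atom 9: C, bond orders sum to 4 (valence 4) → 0 H
  atom 10: C, bond orders sum to 4 (valence 4) → 0 H
  atom 11: I (halogen, monovalent) → 0 H
  atom 12: C, bond orders sum to 4 (valence 4) → 0 H
  atom 13: C, bond orders sum to 4 (valence 4) → 0 H
  atom 14: O, bond orders sum to 2 (valence 2) → 0 H
  atom 15: O, bond orders sum to 1 (valence 2) → 1 H
  atom 16: C, bond orders sum to 3 (valence 4) → 1 H
  atom 17: C, bond orders sum to 4 (valence 4) → 0 H
  atom 18: S, bond orders sum to 1 (valence 2) → 1 H
  atom 19: C, bond orders sum to 4 (valence 4) → 0 H
Totals → C:13, H:9, I:1, O:4, S:1.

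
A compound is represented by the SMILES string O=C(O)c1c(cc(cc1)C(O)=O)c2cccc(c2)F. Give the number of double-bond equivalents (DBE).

Molecular formula: C14H9FO4.
DoU = (2C + 2 + N − H − X) / 2, where X is the halogen count and O/S are ignored.
    = (2·14 + 2 + 0 − 9 − 1) / 2 = 20 / 2 = 10.

10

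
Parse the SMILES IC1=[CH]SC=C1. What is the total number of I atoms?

Scan the SMILES for I atoms (remember two-letter symbols like Cl and Br are single atoms).
Iodine count: 1.

1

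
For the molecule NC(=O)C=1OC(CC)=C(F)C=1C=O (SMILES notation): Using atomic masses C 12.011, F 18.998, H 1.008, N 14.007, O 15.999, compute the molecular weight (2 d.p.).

185.15 g/mol

First, the molecular formula is C8H8FNO3 (counting implicit H from valence).
  C: 8 × 12.011 = 96.088
  F: 1 × 18.998 = 18.998
  H: 8 × 1.008 = 8.064
  N: 1 × 14.007 = 14.007
  O: 3 × 15.999 = 47.997
Sum: 8×12.011 + 1×18.998 + 8×1.008 + 1×14.007 + 3×15.999 = 185.154 → 185.15 g/mol.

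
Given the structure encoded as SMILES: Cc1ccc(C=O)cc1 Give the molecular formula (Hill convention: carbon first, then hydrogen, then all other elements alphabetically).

Walk through each heavy atom and fill implicit hydrogens from standard valence (C 4, N 3, O 2, S 2, halogen 1); for lowercase aromatic atoms, an aromatic c carries 1 H when it has two neighbours and 0 H with three, and aromatic n carries 0 H:
  atom 1: C, bond orders sum to 1 (valence 4) → 3 H
  atom 2: aromatic c, 3 neighbours → 0 H
  atom 3: aromatic c, 2 neighbours → 1 H
  atom 4: aromatic c, 2 neighbours → 1 H
  atom 5: aromatic c, 3 neighbours → 0 H
  atom 6: C, bond orders sum to 3 (valence 4) → 1 H
  atom 7: O, bond orders sum to 2 (valence 2) → 0 H
  atom 8: aromatic c, 2 neighbours → 1 H
  atom 9: aromatic c, 2 neighbours → 1 H
Totals → C:8, H:8, O:1.

C8H8O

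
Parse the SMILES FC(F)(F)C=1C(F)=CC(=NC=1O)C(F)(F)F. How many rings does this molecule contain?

1

In SMILES, each pair of matching ring-closure digits denotes one ring-closing bond; the number of such bonds equals the number of independent rings.
Ring-closure bonds here: 1.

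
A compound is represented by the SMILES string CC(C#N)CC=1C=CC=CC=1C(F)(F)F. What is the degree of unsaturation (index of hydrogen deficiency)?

6

Molecular formula: C11H10F3N.
DoU = (2C + 2 + N − H − X) / 2, where X is the halogen count and O/S are ignored.
    = (2·11 + 2 + 1 − 10 − 3) / 2 = 12 / 2 = 6.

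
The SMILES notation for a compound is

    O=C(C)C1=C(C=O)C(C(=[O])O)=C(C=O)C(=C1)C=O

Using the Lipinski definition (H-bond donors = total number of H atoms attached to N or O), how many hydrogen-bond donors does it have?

1

Donors: find every N or O and count the H atoms it carries.
  atom 1 (O): bond orders sum to 2 → 0 H
  atom 7 (O): bond orders sum to 2 → 0 H
  atom 10 (O): bond orders sum to 2 → 0 H
  atom 11 (O): bond orders sum to 1 → 1 H
  atom 14 (O): bond orders sum to 2 → 0 H
  atom 18 (O): bond orders sum to 2 → 0 H
Lipinski HBD = 1.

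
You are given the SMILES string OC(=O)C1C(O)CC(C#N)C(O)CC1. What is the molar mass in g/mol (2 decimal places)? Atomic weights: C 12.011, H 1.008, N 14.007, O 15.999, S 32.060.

First, the molecular formula is C9H13NO4 (counting implicit H from valence).
  C: 9 × 12.011 = 108.099
  H: 13 × 1.008 = 13.104
  N: 1 × 14.007 = 14.007
  O: 4 × 15.999 = 63.996
Sum: 9×12.011 + 13×1.008 + 1×14.007 + 4×15.999 = 199.206 → 199.21 g/mol.

199.21 g/mol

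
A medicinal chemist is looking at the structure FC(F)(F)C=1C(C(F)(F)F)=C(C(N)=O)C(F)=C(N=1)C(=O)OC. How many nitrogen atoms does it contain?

2

Scan the SMILES for N atoms (remember two-letter symbols like Cl and Br are single atoms).
Nitrogen count: 2.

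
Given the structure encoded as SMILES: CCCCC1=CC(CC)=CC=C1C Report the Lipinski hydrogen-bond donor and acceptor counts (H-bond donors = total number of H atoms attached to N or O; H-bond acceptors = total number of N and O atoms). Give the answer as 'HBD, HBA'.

Donors: find every N or O and count the H atoms it carries.
  (no N or O atoms present)
Lipinski HBD = 0.
Acceptors: N atoms = 0, O atoms = 0 → HBA = 0.

0, 0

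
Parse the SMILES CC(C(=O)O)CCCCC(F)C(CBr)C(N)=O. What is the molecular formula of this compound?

Walk through each heavy atom and fill implicit hydrogens from standard valence (C 4, N 3, O 2, S 2, halogen 1):
  atom 1: C, bond orders sum to 1 (valence 4) → 3 H
  atom 2: C, bond orders sum to 3 (valence 4) → 1 H
  atom 3: C, bond orders sum to 4 (valence 4) → 0 H
  atom 4: O, bond orders sum to 2 (valence 2) → 0 H
  atom 5: O, bond orders sum to 1 (valence 2) → 1 H
  atom 6: C, bond orders sum to 2 (valence 4) → 2 H
  atom 7: C, bond orders sum to 2 (valence 4) → 2 H
  atom 8: C, bond orders sum to 2 (valence 4) → 2 H
  atom 9: C, bond orders sum to 2 (valence 4) → 2 H
  atom 10: C, bond orders sum to 3 (valence 4) → 1 H
  atom 11: F (halogen, monovalent) → 0 H
  atom 12: C, bond orders sum to 3 (valence 4) → 1 H
  atom 13: C, bond orders sum to 2 (valence 4) → 2 H
  atom 14: Br (halogen, monovalent) → 0 H
  atom 15: C, bond orders sum to 4 (valence 4) → 0 H
  atom 16: N, bond orders sum to 1 (valence 3) → 2 H
  atom 17: O, bond orders sum to 2 (valence 2) → 0 H
Totals → C:11, H:19, Br:1, F:1, N:1, O:3.

C11H19BrFNO3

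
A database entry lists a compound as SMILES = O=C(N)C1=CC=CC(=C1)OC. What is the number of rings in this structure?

In SMILES, each pair of matching ring-closure digits denotes one ring-closing bond; the number of such bonds equals the number of independent rings.
Ring-closure bonds here: 1.

1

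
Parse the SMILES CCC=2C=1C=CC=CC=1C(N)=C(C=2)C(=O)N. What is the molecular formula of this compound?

C13H14N2O

Walk through each heavy atom and fill implicit hydrogens from standard valence (C 4, N 3, O 2, S 2, halogen 1):
  atom 1: C, bond orders sum to 1 (valence 4) → 3 H
  atom 2: C, bond orders sum to 2 (valence 4) → 2 H
  atom 3: C, bond orders sum to 4 (valence 4) → 0 H
  atom 4: C, bond orders sum to 4 (valence 4) → 0 H
  atom 5: C, bond orders sum to 3 (valence 4) → 1 H
  atom 6: C, bond orders sum to 3 (valence 4) → 1 H
  atom 7: C, bond orders sum to 3 (valence 4) → 1 H
  atom 8: C, bond orders sum to 3 (valence 4) → 1 H
  atom 9: C, bond orders sum to 4 (valence 4) → 0 H
  atom 10: C, bond orders sum to 4 (valence 4) → 0 H
  atom 11: N, bond orders sum to 1 (valence 3) → 2 H
  atom 12: C, bond orders sum to 4 (valence 4) → 0 H
  atom 13: C, bond orders sum to 3 (valence 4) → 1 H
  atom 14: C, bond orders sum to 4 (valence 4) → 0 H
  atom 15: O, bond orders sum to 2 (valence 2) → 0 H
  atom 16: N, bond orders sum to 1 (valence 3) → 2 H
Totals → C:13, H:14, N:2, O:1.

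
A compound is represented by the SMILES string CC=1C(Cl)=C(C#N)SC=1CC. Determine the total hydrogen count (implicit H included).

Walk through each heavy atom and fill implicit hydrogens from standard valence (C 4, N 3, O 2, S 2, halogen 1):
  atom 1: C, bond orders sum to 1 (valence 4) → 3 H
  atom 2: C, bond orders sum to 4 (valence 4) → 0 H
  atom 3: C, bond orders sum to 4 (valence 4) → 0 H
  atom 4: Cl (halogen, monovalent) → 0 H
  atom 5: C, bond orders sum to 4 (valence 4) → 0 H
  atom 6: C, bond orders sum to 4 (valence 4) → 0 H
  atom 7: N, bond orders sum to 3 (valence 3) → 0 H
  atom 8: S, bond orders sum to 2 (valence 2) → 0 H
  atom 9: C, bond orders sum to 4 (valence 4) → 0 H
  atom 10: C, bond orders sum to 2 (valence 4) → 2 H
  atom 11: C, bond orders sum to 1 (valence 4) → 3 H
Total hydrogens: 8.

8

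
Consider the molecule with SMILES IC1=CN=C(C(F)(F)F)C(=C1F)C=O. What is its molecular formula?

Walk through each heavy atom and fill implicit hydrogens from standard valence (C 4, N 3, O 2, S 2, halogen 1):
  atom 1: I (halogen, monovalent) → 0 H
  atom 2: C, bond orders sum to 4 (valence 4) → 0 H
  atom 3: C, bond orders sum to 3 (valence 4) → 1 H
  atom 4: N, bond orders sum to 3 (valence 3) → 0 H
  atom 5: C, bond orders sum to 4 (valence 4) → 0 H
  atom 6: C, bond orders sum to 4 (valence 4) → 0 H
  atom 7: F (halogen, monovalent) → 0 H
  atom 8: F (halogen, monovalent) → 0 H
  atom 9: F (halogen, monovalent) → 0 H
  atom 10: C, bond orders sum to 4 (valence 4) → 0 H
  atom 11: C, bond orders sum to 4 (valence 4) → 0 H
  atom 12: F (halogen, monovalent) → 0 H
  atom 13: C, bond orders sum to 3 (valence 4) → 1 H
  atom 14: O, bond orders sum to 2 (valence 2) → 0 H
Totals → C:7, H:2, F:4, I:1, N:1, O:1.

C7H2F4INO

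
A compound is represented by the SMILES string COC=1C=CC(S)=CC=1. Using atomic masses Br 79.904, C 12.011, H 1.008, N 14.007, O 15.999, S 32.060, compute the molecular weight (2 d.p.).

First, the molecular formula is C7H8OS (counting implicit H from valence).
  C: 7 × 12.011 = 84.077
  H: 8 × 1.008 = 8.064
  O: 1 × 15.999 = 15.999
  S: 1 × 32.060 = 32.060
Sum: 7×12.011 + 8×1.008 + 1×15.999 + 1×32.060 = 140.200 → 140.20 g/mol.

140.20 g/mol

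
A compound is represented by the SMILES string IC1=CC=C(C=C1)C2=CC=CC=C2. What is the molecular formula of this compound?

C12H9I

Walk through each heavy atom and fill implicit hydrogens from standard valence (C 4, N 3, O 2, S 2, halogen 1):
  atom 1: I (halogen, monovalent) → 0 H
  atom 2: C, bond orders sum to 4 (valence 4) → 0 H
  atom 3: C, bond orders sum to 3 (valence 4) → 1 H
  atom 4: C, bond orders sum to 3 (valence 4) → 1 H
  atom 5: C, bond orders sum to 4 (valence 4) → 0 H
  atom 6: C, bond orders sum to 3 (valence 4) → 1 H
  atom 7: C, bond orders sum to 3 (valence 4) → 1 H
  atom 8: C, bond orders sum to 4 (valence 4) → 0 H
  atom 9: C, bond orders sum to 3 (valence 4) → 1 H
  atom 10: C, bond orders sum to 3 (valence 4) → 1 H
  atom 11: C, bond orders sum to 3 (valence 4) → 1 H
  atom 12: C, bond orders sum to 3 (valence 4) → 1 H
  atom 13: C, bond orders sum to 3 (valence 4) → 1 H
Totals → C:12, H:9, I:1.
In Hill order: C12H9I.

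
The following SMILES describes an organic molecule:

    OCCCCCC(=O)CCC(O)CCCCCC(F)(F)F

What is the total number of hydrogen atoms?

Walk through each heavy atom and fill implicit hydrogens from standard valence (C 4, N 3, O 2, S 2, halogen 1):
  atom 1: O, bond orders sum to 1 (valence 2) → 1 H
  atom 2: C, bond orders sum to 2 (valence 4) → 2 H
  atom 3: C, bond orders sum to 2 (valence 4) → 2 H
  atom 4: C, bond orders sum to 2 (valence 4) → 2 H
  atom 5: C, bond orders sum to 2 (valence 4) → 2 H
  atom 6: C, bond orders sum to 2 (valence 4) → 2 H
  atom 7: C, bond orders sum to 4 (valence 4) → 0 H
  atom 8: O, bond orders sum to 2 (valence 2) → 0 H
  atom 9: C, bond orders sum to 2 (valence 4) → 2 H
  atom 10: C, bond orders sum to 2 (valence 4) → 2 H
  atom 11: C, bond orders sum to 3 (valence 4) → 1 H
  atom 12: O, bond orders sum to 1 (valence 2) → 1 H
  atom 13: C, bond orders sum to 2 (valence 4) → 2 H
  atom 14: C, bond orders sum to 2 (valence 4) → 2 H
  atom 15: C, bond orders sum to 2 (valence 4) → 2 H
  atom 16: C, bond orders sum to 2 (valence 4) → 2 H
  atom 17: C, bond orders sum to 2 (valence 4) → 2 H
  atom 18: C, bond orders sum to 4 (valence 4) → 0 H
  atom 19: F (halogen, monovalent) → 0 H
  atom 20: F (halogen, monovalent) → 0 H
  atom 21: F (halogen, monovalent) → 0 H
Total hydrogens: 27.

27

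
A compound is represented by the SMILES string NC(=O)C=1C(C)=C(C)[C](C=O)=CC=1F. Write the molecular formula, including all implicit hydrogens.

Walk through each heavy atom and fill implicit hydrogens from standard valence (C 4, N 3, O 2, S 2, halogen 1):
  atom 1: N, bond orders sum to 1 (valence 3) → 2 H
  atom 2: C, bond orders sum to 4 (valence 4) → 0 H
  atom 3: O, bond orders sum to 2 (valence 2) → 0 H
  atom 4: C, bond orders sum to 4 (valence 4) → 0 H
  atom 5: C, bond orders sum to 4 (valence 4) → 0 H
  atom 6: C, bond orders sum to 1 (valence 4) → 3 H
  atom 7: C, bond orders sum to 4 (valence 4) → 0 H
  atom 8: C, bond orders sum to 1 (valence 4) → 3 H
  atom 9: C with explicit H count 0
  atom 10: C, bond orders sum to 3 (valence 4) → 1 H
  atom 11: O, bond orders sum to 2 (valence 2) → 0 H
  atom 12: C, bond orders sum to 3 (valence 4) → 1 H
  atom 13: C, bond orders sum to 4 (valence 4) → 0 H
  atom 14: F (halogen, monovalent) → 0 H
Totals → C:10, H:10, F:1, N:1, O:2.

C10H10FNO2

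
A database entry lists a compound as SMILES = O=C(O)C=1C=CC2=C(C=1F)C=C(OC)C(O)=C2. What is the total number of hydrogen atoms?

Walk through each heavy atom and fill implicit hydrogens from standard valence (C 4, N 3, O 2, S 2, halogen 1):
  atom 1: O, bond orders sum to 2 (valence 2) → 0 H
  atom 2: C, bond orders sum to 4 (valence 4) → 0 H
  atom 3: O, bond orders sum to 1 (valence 2) → 1 H
  atom 4: C, bond orders sum to 4 (valence 4) → 0 H
  atom 5: C, bond orders sum to 3 (valence 4) → 1 H
  atom 6: C, bond orders sum to 3 (valence 4) → 1 H
  atom 7: C, bond orders sum to 4 (valence 4) → 0 H
  atom 8: C, bond orders sum to 4 (valence 4) → 0 H
  atom 9: C, bond orders sum to 4 (valence 4) → 0 H
  atom 10: F (halogen, monovalent) → 0 H
  atom 11: C, bond orders sum to 3 (valence 4) → 1 H
  atom 12: C, bond orders sum to 4 (valence 4) → 0 H
  atom 13: O, bond orders sum to 2 (valence 2) → 0 H
  atom 14: C, bond orders sum to 1 (valence 4) → 3 H
  atom 15: C, bond orders sum to 4 (valence 4) → 0 H
  atom 16: O, bond orders sum to 1 (valence 2) → 1 H
  atom 17: C, bond orders sum to 3 (valence 4) → 1 H
Total hydrogens: 9.

9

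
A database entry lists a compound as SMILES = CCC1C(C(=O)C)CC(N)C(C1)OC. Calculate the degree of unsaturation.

2

Molecular formula: C11H21NO2.
DoU = (2C + 2 + N − H − X) / 2, where X is the halogen count and O/S are ignored.
    = (2·11 + 2 + 1 − 21 − 0) / 2 = 4 / 2 = 2.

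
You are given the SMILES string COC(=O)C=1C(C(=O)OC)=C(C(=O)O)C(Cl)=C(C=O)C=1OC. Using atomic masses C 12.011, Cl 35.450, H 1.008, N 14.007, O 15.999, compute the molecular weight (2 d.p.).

330.67 g/mol

First, the molecular formula is C13H11ClO8 (counting implicit H from valence).
  C: 13 × 12.011 = 156.143
  Cl: 1 × 35.450 = 35.450
  H: 11 × 1.008 = 11.088
  O: 8 × 15.999 = 127.992
Sum: 13×12.011 + 1×35.450 + 11×1.008 + 8×15.999 = 330.673 → 330.67 g/mol.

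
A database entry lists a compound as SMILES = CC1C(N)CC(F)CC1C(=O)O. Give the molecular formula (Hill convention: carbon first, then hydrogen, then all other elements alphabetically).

Walk through each heavy atom and fill implicit hydrogens from standard valence (C 4, N 3, O 2, S 2, halogen 1):
  atom 1: C, bond orders sum to 1 (valence 4) → 3 H
  atom 2: C, bond orders sum to 3 (valence 4) → 1 H
  atom 3: C, bond orders sum to 3 (valence 4) → 1 H
  atom 4: N, bond orders sum to 1 (valence 3) → 2 H
  atom 5: C, bond orders sum to 2 (valence 4) → 2 H
  atom 6: C, bond orders sum to 3 (valence 4) → 1 H
  atom 7: F (halogen, monovalent) → 0 H
  atom 8: C, bond orders sum to 2 (valence 4) → 2 H
  atom 9: C, bond orders sum to 3 (valence 4) → 1 H
  atom 10: C, bond orders sum to 4 (valence 4) → 0 H
  atom 11: O, bond orders sum to 2 (valence 2) → 0 H
  atom 12: O, bond orders sum to 1 (valence 2) → 1 H
Totals → C:8, H:14, F:1, N:1, O:2.

C8H14FNO2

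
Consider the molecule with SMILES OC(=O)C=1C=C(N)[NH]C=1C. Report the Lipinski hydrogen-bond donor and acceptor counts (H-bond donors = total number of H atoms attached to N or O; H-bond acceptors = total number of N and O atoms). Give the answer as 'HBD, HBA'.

4, 4

Donors: find every N or O and count the H atoms it carries.
  atom 1 (O): bond orders sum to 1 → 1 H
  atom 3 (O): bond orders sum to 2 → 0 H
  atom 7 (N): bond orders sum to 1 → 2 H
  atom 8 (N): bond orders sum to 2 → 1 H
Lipinski HBD = 4.
Acceptors: N atoms = 2, O atoms = 2 → HBA = 4.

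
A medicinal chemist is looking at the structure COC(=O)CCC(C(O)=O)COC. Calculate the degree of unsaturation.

Molecular formula: C8H14O5.
DoU = (2C + 2 + N − H − X) / 2, where X is the halogen count and O/S are ignored.
    = (2·8 + 2 + 0 − 14 − 0) / 2 = 4 / 2 = 2.

2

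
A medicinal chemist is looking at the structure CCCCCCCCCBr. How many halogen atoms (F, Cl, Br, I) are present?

1

Halogen atoms appear at heavy-atom position 10 (1×Br).
Halogen count: 1.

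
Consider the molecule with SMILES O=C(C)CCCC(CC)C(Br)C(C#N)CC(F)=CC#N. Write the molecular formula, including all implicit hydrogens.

Walk through each heavy atom and fill implicit hydrogens from standard valence (C 4, N 3, O 2, S 2, halogen 1):
  atom 1: O, bond orders sum to 2 (valence 2) → 0 H
  atom 2: C, bond orders sum to 4 (valence 4) → 0 H
  atom 3: C, bond orders sum to 1 (valence 4) → 3 H
  atom 4: C, bond orders sum to 2 (valence 4) → 2 H
  atom 5: C, bond orders sum to 2 (valence 4) → 2 H
  atom 6: C, bond orders sum to 2 (valence 4) → 2 H
  atom 7: C, bond orders sum to 3 (valence 4) → 1 H
  atom 8: C, bond orders sum to 2 (valence 4) → 2 H
  atom 9: C, bond orders sum to 1 (valence 4) → 3 H
  atom 10: C, bond orders sum to 3 (valence 4) → 1 H
  atom 11: Br (halogen, monovalent) → 0 H
  atom 12: C, bond orders sum to 3 (valence 4) → 1 H
  atom 13: C, bond orders sum to 4 (valence 4) → 0 H
  atom 14: N, bond orders sum to 3 (valence 3) → 0 H
  atom 15: C, bond orders sum to 2 (valence 4) → 2 H
  atom 16: C, bond orders sum to 4 (valence 4) → 0 H
  atom 17: F (halogen, monovalent) → 0 H
  atom 18: C, bond orders sum to 3 (valence 4) → 1 H
  atom 19: C, bond orders sum to 4 (valence 4) → 0 H
  atom 20: N, bond orders sum to 3 (valence 3) → 0 H
Totals → C:15, H:20, Br:1, F:1, N:2, O:1.
In Hill order: C15H20BrFN2O.

C15H20BrFN2O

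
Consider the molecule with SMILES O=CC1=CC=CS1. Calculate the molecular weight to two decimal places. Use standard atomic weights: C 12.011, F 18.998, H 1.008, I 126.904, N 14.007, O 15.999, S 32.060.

First, the molecular formula is C5H4OS (counting implicit H from valence).
  C: 5 × 12.011 = 60.055
  H: 4 × 1.008 = 4.032
  O: 1 × 15.999 = 15.999
  S: 1 × 32.060 = 32.060
Sum: 5×12.011 + 4×1.008 + 1×15.999 + 1×32.060 = 112.146 → 112.15 g/mol.

112.15 g/mol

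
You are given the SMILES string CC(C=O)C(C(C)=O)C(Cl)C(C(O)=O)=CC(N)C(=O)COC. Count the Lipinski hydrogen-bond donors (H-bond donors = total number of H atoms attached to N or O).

Donors: find every N or O and count the H atoms it carries.
  atom 4 (O): bond orders sum to 2 → 0 H
  atom 8 (O): bond orders sum to 2 → 0 H
  atom 13 (O): bond orders sum to 1 → 1 H
  atom 14 (O): bond orders sum to 2 → 0 H
  atom 17 (N): bond orders sum to 1 → 2 H
  atom 19 (O): bond orders sum to 2 → 0 H
  atom 21 (O): bond orders sum to 2 → 0 H
Lipinski HBD = 3.

3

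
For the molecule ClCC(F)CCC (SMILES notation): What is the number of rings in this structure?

0

In SMILES, each pair of matching ring-closure digits denotes one ring-closing bond; the number of such bonds equals the number of independent rings.
Ring-closure bonds here: 0.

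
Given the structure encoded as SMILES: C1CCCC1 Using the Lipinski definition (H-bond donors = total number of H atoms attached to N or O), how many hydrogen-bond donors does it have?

Donors: find every N or O and count the H atoms it carries.
  (no N or O atoms present)
Lipinski HBD = 0.

0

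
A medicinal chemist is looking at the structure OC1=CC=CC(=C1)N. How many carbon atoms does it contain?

Count every carbon token in the SMILES (each C, including those in ring-closure positions and inside branches).
Carbon count: 6.

6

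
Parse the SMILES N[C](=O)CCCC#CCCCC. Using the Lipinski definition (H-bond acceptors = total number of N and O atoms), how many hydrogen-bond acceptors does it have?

2

N atoms: 1; O atoms: 1.
Lipinski HBA = 1 + 1 = 2.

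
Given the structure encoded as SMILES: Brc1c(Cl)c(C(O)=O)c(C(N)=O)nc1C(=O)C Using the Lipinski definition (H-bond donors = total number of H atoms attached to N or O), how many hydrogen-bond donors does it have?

Donors: find every N or O and count the H atoms it carries.
  atom 7 (O): bond orders sum to 1 → 1 H
  atom 8 (O): bond orders sum to 2 → 0 H
  atom 11 (N): bond orders sum to 1 → 2 H
  atom 12 (O): bond orders sum to 2 → 0 H
  atom 13 (N): bond orders sum to 3 → 0 H
  atom 16 (O): bond orders sum to 2 → 0 H
Lipinski HBD = 3.

3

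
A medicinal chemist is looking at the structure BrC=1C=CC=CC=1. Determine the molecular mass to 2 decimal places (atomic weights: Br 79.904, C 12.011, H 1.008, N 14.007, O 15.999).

157.01 g/mol

First, the molecular formula is C6H5Br (counting implicit H from valence).
  Br: 1 × 79.904 = 79.904
  C: 6 × 12.011 = 72.066
  H: 5 × 1.008 = 5.040
Sum: 1×79.904 + 6×12.011 + 5×1.008 = 157.010 → 157.01 g/mol.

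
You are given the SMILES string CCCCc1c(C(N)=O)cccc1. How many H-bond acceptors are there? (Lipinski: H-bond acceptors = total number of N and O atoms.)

N atoms: 1; O atoms: 1.
Lipinski HBA = 1 + 1 = 2.

2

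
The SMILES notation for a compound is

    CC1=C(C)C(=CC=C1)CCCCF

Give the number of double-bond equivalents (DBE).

Degree of unsaturation = (number of rings) + (number of π bonds).
Ring closures in the SMILES: 1.
π bonds: 3 double bonds (each 1 DoU) → 3 DoU from unsaturation.
Total DoU = 1 + 3 = 4.

4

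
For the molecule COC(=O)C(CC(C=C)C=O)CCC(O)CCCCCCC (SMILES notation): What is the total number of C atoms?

Count every carbon token in the SMILES (each C, including those in ring-closure positions and inside branches).
Carbon count: 18.

18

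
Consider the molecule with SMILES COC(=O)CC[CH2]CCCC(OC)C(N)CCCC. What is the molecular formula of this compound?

Walk through each heavy atom and fill implicit hydrogens from standard valence (C 4, N 3, O 2, S 2, halogen 1):
  atom 1: C, bond orders sum to 1 (valence 4) → 3 H
  atom 2: O, bond orders sum to 2 (valence 2) → 0 H
  atom 3: C, bond orders sum to 4 (valence 4) → 0 H
  atom 4: O, bond orders sum to 2 (valence 2) → 0 H
  atom 5: C, bond orders sum to 2 (valence 4) → 2 H
  atom 6: C, bond orders sum to 2 (valence 4) → 2 H
  atom 7: C with explicit H count 2
  atom 8: C, bond orders sum to 2 (valence 4) → 2 H
  atom 9: C, bond orders sum to 2 (valence 4) → 2 H
  atom 10: C, bond orders sum to 2 (valence 4) → 2 H
  atom 11: C, bond orders sum to 3 (valence 4) → 1 H
  atom 12: O, bond orders sum to 2 (valence 2) → 0 H
  atom 13: C, bond orders sum to 1 (valence 4) → 3 H
  atom 14: C, bond orders sum to 3 (valence 4) → 1 H
  atom 15: N, bond orders sum to 1 (valence 3) → 2 H
  atom 16: C, bond orders sum to 2 (valence 4) → 2 H
  atom 17: C, bond orders sum to 2 (valence 4) → 2 H
  atom 18: C, bond orders sum to 2 (valence 4) → 2 H
  atom 19: C, bond orders sum to 1 (valence 4) → 3 H
Totals → C:15, H:31, N:1, O:3.

C15H31NO3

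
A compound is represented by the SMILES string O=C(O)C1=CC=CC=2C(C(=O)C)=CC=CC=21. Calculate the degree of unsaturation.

9

Degree of unsaturation = (number of rings) + (number of π bonds).
Ring closures in the SMILES: 2.
π bonds: 7 double bonds (each 1 DoU) → 7 DoU from unsaturation.
Total DoU = 2 + 7 = 9.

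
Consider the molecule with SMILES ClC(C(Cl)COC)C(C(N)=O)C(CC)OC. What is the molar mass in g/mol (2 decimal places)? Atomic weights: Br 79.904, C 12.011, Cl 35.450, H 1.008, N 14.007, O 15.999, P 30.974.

First, the molecular formula is C10H19Cl2NO3 (counting implicit H from valence).
  C: 10 × 12.011 = 120.110
  Cl: 2 × 35.450 = 70.900
  H: 19 × 1.008 = 19.152
  N: 1 × 14.007 = 14.007
  O: 3 × 15.999 = 47.997
Sum: 10×12.011 + 2×35.450 + 19×1.008 + 1×14.007 + 3×15.999 = 272.166 → 272.17 g/mol.

272.17 g/mol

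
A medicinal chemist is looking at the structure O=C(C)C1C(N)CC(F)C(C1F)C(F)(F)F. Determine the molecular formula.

C9H12F5NO

Walk through each heavy atom and fill implicit hydrogens from standard valence (C 4, N 3, O 2, S 2, halogen 1):
  atom 1: O, bond orders sum to 2 (valence 2) → 0 H
  atom 2: C, bond orders sum to 4 (valence 4) → 0 H
  atom 3: C, bond orders sum to 1 (valence 4) → 3 H
  atom 4: C, bond orders sum to 3 (valence 4) → 1 H
  atom 5: C, bond orders sum to 3 (valence 4) → 1 H
  atom 6: N, bond orders sum to 1 (valence 3) → 2 H
  atom 7: C, bond orders sum to 2 (valence 4) → 2 H
  atom 8: C, bond orders sum to 3 (valence 4) → 1 H
  atom 9: F (halogen, monovalent) → 0 H
  atom 10: C, bond orders sum to 3 (valence 4) → 1 H
  atom 11: C, bond orders sum to 3 (valence 4) → 1 H
  atom 12: F (halogen, monovalent) → 0 H
  atom 13: C, bond orders sum to 4 (valence 4) → 0 H
  atom 14: F (halogen, monovalent) → 0 H
  atom 15: F (halogen, monovalent) → 0 H
  atom 16: F (halogen, monovalent) → 0 H
Totals → C:9, H:12, F:5, N:1, O:1.
In Hill order: C9H12F5NO.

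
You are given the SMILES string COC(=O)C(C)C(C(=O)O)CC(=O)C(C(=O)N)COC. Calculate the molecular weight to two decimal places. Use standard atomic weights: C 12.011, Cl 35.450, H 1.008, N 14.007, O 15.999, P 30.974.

289.28 g/mol

First, the molecular formula is C12H19NO7 (counting implicit H from valence).
  C: 12 × 12.011 = 144.132
  H: 19 × 1.008 = 19.152
  N: 1 × 14.007 = 14.007
  O: 7 × 15.999 = 111.993
Sum: 12×12.011 + 19×1.008 + 1×14.007 + 7×15.999 = 289.284 → 289.28 g/mol.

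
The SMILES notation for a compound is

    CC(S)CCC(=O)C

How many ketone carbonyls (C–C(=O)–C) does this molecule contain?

1

The ketone motif appears at heavy-atom position 6 in the SMILES.
Other groups present: 1 thiol.
Ketone count: 1.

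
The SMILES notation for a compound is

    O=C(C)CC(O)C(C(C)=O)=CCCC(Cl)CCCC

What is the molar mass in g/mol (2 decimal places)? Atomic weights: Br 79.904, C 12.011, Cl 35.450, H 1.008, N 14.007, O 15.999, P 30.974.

288.81 g/mol

First, the molecular formula is C15H25ClO3 (counting implicit H from valence).
  C: 15 × 12.011 = 180.165
  Cl: 1 × 35.450 = 35.450
  H: 25 × 1.008 = 25.200
  O: 3 × 15.999 = 47.997
Sum: 15×12.011 + 1×35.450 + 25×1.008 + 3×15.999 = 288.812 → 288.81 g/mol.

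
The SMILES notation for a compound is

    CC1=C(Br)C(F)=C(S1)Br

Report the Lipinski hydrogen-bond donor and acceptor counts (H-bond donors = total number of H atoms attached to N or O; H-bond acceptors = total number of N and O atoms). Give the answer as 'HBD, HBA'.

0, 0

Donors: find every N or O and count the H atoms it carries.
  (no N or O atoms present)
Lipinski HBD = 0.
Acceptors: N atoms = 0, O atoms = 0 → HBA = 0.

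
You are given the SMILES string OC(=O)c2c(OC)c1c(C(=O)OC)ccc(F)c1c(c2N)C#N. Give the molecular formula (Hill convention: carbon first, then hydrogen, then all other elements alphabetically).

C15H11FN2O5

Walk through each heavy atom and fill implicit hydrogens from standard valence (C 4, N 3, O 2, S 2, halogen 1); for lowercase aromatic atoms, an aromatic c carries 1 H when it has two neighbours and 0 H with three, and aromatic n carries 0 H:
  atom 1: O, bond orders sum to 1 (valence 2) → 1 H
  atom 2: C, bond orders sum to 4 (valence 4) → 0 H
  atom 3: O, bond orders sum to 2 (valence 2) → 0 H
  atom 4: aromatic c, 3 neighbours → 0 H
  atom 5: aromatic c, 3 neighbours → 0 H
  atom 6: O, bond orders sum to 2 (valence 2) → 0 H
  atom 7: C, bond orders sum to 1 (valence 4) → 3 H
  atom 8: aromatic c, 3 neighbours → 0 H
  atom 9: aromatic c, 3 neighbours → 0 H
  atom 10: C, bond orders sum to 4 (valence 4) → 0 H
  atom 11: O, bond orders sum to 2 (valence 2) → 0 H
  atom 12: O, bond orders sum to 2 (valence 2) → 0 H
  atom 13: C, bond orders sum to 1 (valence 4) → 3 H
  atom 14: aromatic c, 2 neighbours → 1 H
  atom 15: aromatic c, 2 neighbours → 1 H
  atom 16: aromatic c, 3 neighbours → 0 H
  atom 17: F (halogen, monovalent) → 0 H
  atom 18: aromatic c, 3 neighbours → 0 H
  atom 19: aromatic c, 3 neighbours → 0 H
  atom 20: aromatic c, 3 neighbours → 0 H
  atom 21: N, bond orders sum to 1 (valence 3) → 2 H
  atom 22: C, bond orders sum to 4 (valence 4) → 0 H
  atom 23: N, bond orders sum to 3 (valence 3) → 0 H
Totals → C:15, H:11, F:1, N:2, O:5.
In Hill order: C15H11FN2O5.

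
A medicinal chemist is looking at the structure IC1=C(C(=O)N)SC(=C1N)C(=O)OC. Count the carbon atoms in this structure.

Count every carbon token in the SMILES (each C, including those in ring-closure positions and inside branches).
Carbon count: 7.

7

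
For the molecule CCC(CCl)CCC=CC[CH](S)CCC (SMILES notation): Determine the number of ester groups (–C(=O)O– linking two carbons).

0

Scan the SMILES for the ester motif — none present.
Groups that are present: 1 alkene, 1 thiol.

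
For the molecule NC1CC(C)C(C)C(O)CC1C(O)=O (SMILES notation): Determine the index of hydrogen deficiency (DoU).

Molecular formula: C10H19NO3.
DoU = (2C + 2 + N − H − X) / 2, where X is the halogen count and O/S are ignored.
    = (2·10 + 2 + 1 − 19 − 0) / 2 = 4 / 2 = 2.

2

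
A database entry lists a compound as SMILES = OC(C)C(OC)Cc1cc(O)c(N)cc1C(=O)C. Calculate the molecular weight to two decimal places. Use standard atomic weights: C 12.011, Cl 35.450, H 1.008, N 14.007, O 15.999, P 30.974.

253.30 g/mol

First, the molecular formula is C13H19NO4 (counting implicit H from valence).
  C: 13 × 12.011 = 156.143
  H: 19 × 1.008 = 19.152
  N: 1 × 14.007 = 14.007
  O: 4 × 15.999 = 63.996
Sum: 13×12.011 + 19×1.008 + 1×14.007 + 4×15.999 = 253.298 → 253.30 g/mol.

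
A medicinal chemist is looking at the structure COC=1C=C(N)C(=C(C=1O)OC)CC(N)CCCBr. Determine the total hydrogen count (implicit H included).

Walk through each heavy atom and fill implicit hydrogens from standard valence (C 4, N 3, O 2, S 2, halogen 1):
  atom 1: C, bond orders sum to 1 (valence 4) → 3 H
  atom 2: O, bond orders sum to 2 (valence 2) → 0 H
  atom 3: C, bond orders sum to 4 (valence 4) → 0 H
  atom 4: C, bond orders sum to 3 (valence 4) → 1 H
  atom 5: C, bond orders sum to 4 (valence 4) → 0 H
  atom 6: N, bond orders sum to 1 (valence 3) → 2 H
  atom 7: C, bond orders sum to 4 (valence 4) → 0 H
  atom 8: C, bond orders sum to 4 (valence 4) → 0 H
  atom 9: C, bond orders sum to 4 (valence 4) → 0 H
  atom 10: O, bond orders sum to 1 (valence 2) → 1 H
  atom 11: O, bond orders sum to 2 (valence 2) → 0 H
  atom 12: C, bond orders sum to 1 (valence 4) → 3 H
  atom 13: C, bond orders sum to 2 (valence 4) → 2 H
  atom 14: C, bond orders sum to 3 (valence 4) → 1 H
  atom 15: N, bond orders sum to 1 (valence 3) → 2 H
  atom 16: C, bond orders sum to 2 (valence 4) → 2 H
  atom 17: C, bond orders sum to 2 (valence 4) → 2 H
  atom 18: C, bond orders sum to 2 (valence 4) → 2 H
  atom 19: Br (halogen, monovalent) → 0 H
Total hydrogens: 21.

21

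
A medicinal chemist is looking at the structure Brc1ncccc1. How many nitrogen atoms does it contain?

Scan the SMILES for N atoms (remember two-letter symbols like Cl and Br are single atoms).
Nitrogen count: 1.

1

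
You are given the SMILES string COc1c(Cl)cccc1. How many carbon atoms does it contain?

Count every carbon token in the SMILES (each C, including those in ring-closure positions and inside branches).
Carbon count: 7.

7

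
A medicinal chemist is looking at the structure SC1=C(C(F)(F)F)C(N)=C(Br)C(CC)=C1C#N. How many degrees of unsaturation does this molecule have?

6

Molecular formula: C10H8BrF3N2S.
DoU = (2C + 2 + N − H − X) / 2, where X is the halogen count and O/S are ignored.
    = (2·10 + 2 + 2 − 8 − 4) / 2 = 12 / 2 = 6.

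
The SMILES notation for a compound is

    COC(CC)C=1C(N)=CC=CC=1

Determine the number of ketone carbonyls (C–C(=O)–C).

0

Scan the SMILES for the ketone motif — none present.
Groups that are present: 1 ether, 1 primary amine.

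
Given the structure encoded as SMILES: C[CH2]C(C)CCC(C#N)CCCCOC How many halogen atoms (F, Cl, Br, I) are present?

0

Scan the SMILES for the halogen motif — none present.
Groups that are present: 1 ether, 1 nitrile.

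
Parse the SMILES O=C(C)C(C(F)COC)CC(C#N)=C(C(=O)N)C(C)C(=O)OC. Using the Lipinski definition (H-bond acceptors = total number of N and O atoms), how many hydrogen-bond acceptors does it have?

7

N atoms: 2; O atoms: 5.
Lipinski HBA = 2 + 5 = 7.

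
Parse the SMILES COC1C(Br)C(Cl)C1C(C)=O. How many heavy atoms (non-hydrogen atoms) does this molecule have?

11

Every atom symbol written in the SMILES (organic subset) is one heavy atom; implicit H are not written.
Heavy atoms by element → Br:1, C:7, Cl:1, O:2.
Total: 11.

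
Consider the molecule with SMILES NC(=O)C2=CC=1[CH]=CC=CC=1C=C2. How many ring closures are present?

2

In SMILES, each pair of matching ring-closure digits denotes one ring-closing bond; the number of such bonds equals the number of independent rings.
Ring-closure bonds here: 2.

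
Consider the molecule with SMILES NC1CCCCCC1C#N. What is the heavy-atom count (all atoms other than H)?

10

Every atom symbol written in the SMILES (organic subset) is one heavy atom; implicit H are not written.
Heavy atoms by element → C:8, N:2.
Total: 10.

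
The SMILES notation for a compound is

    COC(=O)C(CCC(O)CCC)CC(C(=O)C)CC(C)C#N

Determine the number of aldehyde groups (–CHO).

Scan the SMILES for the aldehyde motif — none present.
Groups that are present: 1 ester, 1 hydroxyl, 1 ketone, 1 nitrile.

0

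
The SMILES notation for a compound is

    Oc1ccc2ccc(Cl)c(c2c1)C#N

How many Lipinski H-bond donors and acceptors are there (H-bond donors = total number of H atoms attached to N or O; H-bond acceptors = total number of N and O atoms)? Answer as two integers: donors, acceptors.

1, 2

Donors: find every N or O and count the H atoms it carries.
  atom 1 (O): bond orders sum to 1 → 1 H
  atom 14 (N): bond orders sum to 3 → 0 H
Lipinski HBD = 1.
Acceptors: N atoms = 1, O atoms = 1 → HBA = 2.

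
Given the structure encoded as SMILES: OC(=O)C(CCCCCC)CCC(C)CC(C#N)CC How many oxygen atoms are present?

Scan the SMILES for O atoms (remember two-letter symbols like Cl and Br are single atoms).
Oxygen count: 2.

2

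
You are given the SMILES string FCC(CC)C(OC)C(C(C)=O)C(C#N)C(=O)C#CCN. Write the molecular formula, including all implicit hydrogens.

C15H21FN2O3

Walk through each heavy atom and fill implicit hydrogens from standard valence (C 4, N 3, O 2, S 2, halogen 1):
  atom 1: F (halogen, monovalent) → 0 H
  atom 2: C, bond orders sum to 2 (valence 4) → 2 H
  atom 3: C, bond orders sum to 3 (valence 4) → 1 H
  atom 4: C, bond orders sum to 2 (valence 4) → 2 H
  atom 5: C, bond orders sum to 1 (valence 4) → 3 H
  atom 6: C, bond orders sum to 3 (valence 4) → 1 H
  atom 7: O, bond orders sum to 2 (valence 2) → 0 H
  atom 8: C, bond orders sum to 1 (valence 4) → 3 H
  atom 9: C, bond orders sum to 3 (valence 4) → 1 H
  atom 10: C, bond orders sum to 4 (valence 4) → 0 H
  atom 11: C, bond orders sum to 1 (valence 4) → 3 H
  atom 12: O, bond orders sum to 2 (valence 2) → 0 H
  atom 13: C, bond orders sum to 3 (valence 4) → 1 H
  atom 14: C, bond orders sum to 4 (valence 4) → 0 H
  atom 15: N, bond orders sum to 3 (valence 3) → 0 H
  atom 16: C, bond orders sum to 4 (valence 4) → 0 H
  atom 17: O, bond orders sum to 2 (valence 2) → 0 H
  atom 18: C, bond orders sum to 4 (valence 4) → 0 H
  atom 19: C, bond orders sum to 4 (valence 4) → 0 H
  atom 20: C, bond orders sum to 2 (valence 4) → 2 H
  atom 21: N, bond orders sum to 1 (valence 3) → 2 H
Totals → C:15, H:21, F:1, N:2, O:3.
In Hill order: C15H21FN2O3.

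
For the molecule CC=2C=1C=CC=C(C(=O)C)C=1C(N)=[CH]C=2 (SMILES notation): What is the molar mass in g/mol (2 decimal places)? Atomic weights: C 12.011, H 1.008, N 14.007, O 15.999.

First, the molecular formula is C13H13NO (counting implicit H from valence).
  C: 13 × 12.011 = 156.143
  H: 13 × 1.008 = 13.104
  N: 1 × 14.007 = 14.007
  O: 1 × 15.999 = 15.999
Sum: 13×12.011 + 13×1.008 + 1×14.007 + 1×15.999 = 199.253 → 199.25 g/mol.

199.25 g/mol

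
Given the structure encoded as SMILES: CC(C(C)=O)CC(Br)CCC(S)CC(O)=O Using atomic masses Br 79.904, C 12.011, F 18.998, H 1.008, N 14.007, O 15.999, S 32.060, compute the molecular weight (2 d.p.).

First, the molecular formula is C11H19BrO3S (counting implicit H from valence).
  Br: 1 × 79.904 = 79.904
  C: 11 × 12.011 = 132.121
  H: 19 × 1.008 = 19.152
  O: 3 × 15.999 = 47.997
  S: 1 × 32.060 = 32.060
Sum: 1×79.904 + 11×12.011 + 19×1.008 + 3×15.999 + 1×32.060 = 311.234 → 311.23 g/mol.

311.23 g/mol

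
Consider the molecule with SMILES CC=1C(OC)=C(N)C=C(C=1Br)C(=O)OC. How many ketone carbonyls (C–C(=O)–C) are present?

Scan the SMILES for the ketone motif — none present.
Groups that are present: 1 ester, 1 ether, 1 primary amine.

0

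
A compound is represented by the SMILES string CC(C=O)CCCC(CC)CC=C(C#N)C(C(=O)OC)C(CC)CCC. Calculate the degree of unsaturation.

5

Degree of unsaturation = (number of rings) + (number of π bonds).
Ring closures in the SMILES: 0.
π bonds: 3 double bonds (each 1 DoU), 1 triple bond (each 2 DoU) → 5 DoU from unsaturation.
Total DoU = 0 + 5 = 5.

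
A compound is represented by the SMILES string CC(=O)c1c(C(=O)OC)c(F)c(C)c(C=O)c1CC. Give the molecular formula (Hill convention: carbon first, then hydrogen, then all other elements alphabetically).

C14H15FO4

Walk through each heavy atom and fill implicit hydrogens from standard valence (C 4, N 3, O 2, S 2, halogen 1); for lowercase aromatic atoms, an aromatic c carries 1 H when it has two neighbours and 0 H with three, and aromatic n carries 0 H:
  atom 1: C, bond orders sum to 1 (valence 4) → 3 H
  atom 2: C, bond orders sum to 4 (valence 4) → 0 H
  atom 3: O, bond orders sum to 2 (valence 2) → 0 H
  atom 4: aromatic c, 3 neighbours → 0 H
  atom 5: aromatic c, 3 neighbours → 0 H
  atom 6: C, bond orders sum to 4 (valence 4) → 0 H
  atom 7: O, bond orders sum to 2 (valence 2) → 0 H
  atom 8: O, bond orders sum to 2 (valence 2) → 0 H
  atom 9: C, bond orders sum to 1 (valence 4) → 3 H
  atom 10: aromatic c, 3 neighbours → 0 H
  atom 11: F (halogen, monovalent) → 0 H
  atom 12: aromatic c, 3 neighbours → 0 H
  atom 13: C, bond orders sum to 1 (valence 4) → 3 H
  atom 14: aromatic c, 3 neighbours → 0 H
  atom 15: C, bond orders sum to 3 (valence 4) → 1 H
  atom 16: O, bond orders sum to 2 (valence 2) → 0 H
  atom 17: aromatic c, 3 neighbours → 0 H
  atom 18: C, bond orders sum to 2 (valence 4) → 2 H
  atom 19: C, bond orders sum to 1 (valence 4) → 3 H
Totals → C:14, H:15, F:1, O:4.
In Hill order: C14H15FO4.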